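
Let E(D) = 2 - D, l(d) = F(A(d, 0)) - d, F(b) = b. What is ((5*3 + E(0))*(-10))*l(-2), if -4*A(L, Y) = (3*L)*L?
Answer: 170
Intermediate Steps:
A(L, Y) = -3*L**2/4 (A(L, Y) = -3*L*L/4 = -3*L**2/4)
l(d) = -d - 3*d**2/4 (l(d) = -3*d**2/4 - d = -d - 3*d**2/4)
((5*3 + E(0))*(-10))*l(-2) = ((5*3 + (2 - 1*0))*(-10))*((1/4)*(-2)*(-4 - 3*(-2))) = ((15 + (2 + 0))*(-10))*((1/4)*(-2)*(-4 + 6)) = ((15 + 2)*(-10))*((1/4)*(-2)*2) = (17*(-10))*(-1) = -170*(-1) = 170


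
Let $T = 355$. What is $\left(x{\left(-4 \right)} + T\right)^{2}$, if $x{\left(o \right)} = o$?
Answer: $123201$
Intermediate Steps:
$\left(x{\left(-4 \right)} + T\right)^{2} = \left(-4 + 355\right)^{2} = 351^{2} = 123201$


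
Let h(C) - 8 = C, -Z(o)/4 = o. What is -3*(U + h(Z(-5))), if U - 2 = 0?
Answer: -90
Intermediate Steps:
U = 2 (U = 2 + 0 = 2)
Z(o) = -4*o
h(C) = 8 + C
-3*(U + h(Z(-5))) = -3*(2 + (8 - 4*(-5))) = -3*(2 + (8 + 20)) = -3*(2 + 28) = -3*30 = -90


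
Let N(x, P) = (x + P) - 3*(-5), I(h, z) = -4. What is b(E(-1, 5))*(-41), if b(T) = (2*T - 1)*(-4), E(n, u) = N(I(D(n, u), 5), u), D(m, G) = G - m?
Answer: 5084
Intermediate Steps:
N(x, P) = 15 + P + x (N(x, P) = (P + x) + 15 = 15 + P + x)
E(n, u) = 11 + u (E(n, u) = 15 + u - 4 = 11 + u)
b(T) = 4 - 8*T (b(T) = (-1 + 2*T)*(-4) = 4 - 8*T)
b(E(-1, 5))*(-41) = (4 - 8*(11 + 5))*(-41) = (4 - 8*16)*(-41) = (4 - 128)*(-41) = -124*(-41) = 5084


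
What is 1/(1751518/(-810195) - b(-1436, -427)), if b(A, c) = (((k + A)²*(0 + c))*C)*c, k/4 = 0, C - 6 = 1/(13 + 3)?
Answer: -810195/1846740782957585353 ≈ -4.3872e-13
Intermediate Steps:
C = 97/16 (C = 6 + 1/(13 + 3) = 6 + 1/16 = 97/16 ≈ 6.0625)
k = 0 (k = 4*0 = 0)
b(A, c) = 97*A²*c²/16 (b(A, c) = (((0 + A)²*(0 + c))*(97/16))*c = ((A²*c)*(97/16))*c = ((c*A²)*(97/16))*c = (97*c*A²/16)*c = 97*A²*c²/16)
1/(1751518/(-810195) - b(-1436, -427)) = 1/(1751518/(-810195) - 97*(-1436)²*(-427)²/16) = 1/(1751518*(-1/810195) - 97*2062096*182329/16) = 1/(-1751518/810195 - 1*2279378153353) = 1/(-1751518/810195 - 2279378153353) = 1/(-1846740782957585353/810195) = -810195/1846740782957585353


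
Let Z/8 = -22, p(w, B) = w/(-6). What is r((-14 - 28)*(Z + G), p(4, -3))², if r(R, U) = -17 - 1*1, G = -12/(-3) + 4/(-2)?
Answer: 324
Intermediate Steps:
p(w, B) = -w/6 (p(w, B) = w*(-⅙) = -w/6)
G = 2 (G = -12*(-⅓) + 4*(-½) = 4 - 2 = 2)
Z = -176 (Z = 8*(-22) = -176)
r(R, U) = -18 (r(R, U) = -17 - 1 = -18)
r((-14 - 28)*(Z + G), p(4, -3))² = (-18)² = 324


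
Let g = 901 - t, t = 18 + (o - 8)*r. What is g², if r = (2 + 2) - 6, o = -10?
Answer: 717409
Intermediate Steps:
r = -2 (r = 4 - 6 = -2)
t = 54 (t = 18 + (-10 - 8)*(-2) = 18 - 18*(-2) = 18 + 36 = 54)
g = 847 (g = 901 - 1*54 = 901 - 54 = 847)
g² = 847² = 717409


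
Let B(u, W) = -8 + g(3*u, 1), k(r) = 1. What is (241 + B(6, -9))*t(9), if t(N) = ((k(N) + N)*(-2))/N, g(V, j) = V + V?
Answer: -5380/9 ≈ -597.78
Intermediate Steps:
g(V, j) = 2*V
B(u, W) = -8 + 6*u (B(u, W) = -8 + 2*(3*u) = -8 + 6*u)
t(N) = (-2 - 2*N)/N (t(N) = ((1 + N)*(-2))/N = (-2 - 2*N)/N)
(241 + B(6, -9))*t(9) = (241 + (-8 + 6*6))*(-2 - 2/9) = (241 + (-8 + 36))*(-2 - 2*⅑) = (241 + 28)*(-2 - 2/9) = 269*(-20/9) = -5380/9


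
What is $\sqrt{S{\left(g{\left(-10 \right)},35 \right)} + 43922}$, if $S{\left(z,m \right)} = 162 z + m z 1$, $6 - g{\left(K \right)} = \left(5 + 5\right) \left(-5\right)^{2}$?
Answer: $i \sqrt{4146} \approx 64.389 i$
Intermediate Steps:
$g{\left(K \right)} = -244$ ($g{\left(K \right)} = 6 - \left(5 + 5\right) \left(-5\right)^{2} = 6 - 10 \cdot 25 = 6 - 250 = -244$)
$S{\left(z,m \right)} = 162 z + m z$
$\sqrt{S{\left(g{\left(-10 \right)},35 \right)} + 43922} = \sqrt{- 244 \left(162 + 35\right) + 43922} = \sqrt{\left(-244\right) 197 + 43922} = \sqrt{-48068 + 43922} = \sqrt{-4146} = i \sqrt{4146}$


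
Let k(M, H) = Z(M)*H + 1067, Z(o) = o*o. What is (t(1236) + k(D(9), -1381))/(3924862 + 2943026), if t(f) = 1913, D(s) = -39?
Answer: -2097521/6867888 ≈ -0.30541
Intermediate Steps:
Z(o) = o²
k(M, H) = 1067 + H*M² (k(M, H) = M²*H + 1067 = H*M² + 1067 = 1067 + H*M²)
(t(1236) + k(D(9), -1381))/(3924862 + 2943026) = (1913 + (1067 - 1381*(-39)²))/(3924862 + 2943026) = (1913 + (1067 - 1381*1521))/6867888 = (1913 + (1067 - 2100501))*(1/6867888) = (1913 - 2099434)*(1/6867888) = -2097521*1/6867888 = -2097521/6867888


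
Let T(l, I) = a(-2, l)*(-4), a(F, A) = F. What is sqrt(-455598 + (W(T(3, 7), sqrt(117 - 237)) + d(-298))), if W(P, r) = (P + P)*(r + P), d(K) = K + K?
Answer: sqrt(-456066 + 32*I*sqrt(30)) ≈ 0.13 + 675.33*I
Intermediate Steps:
d(K) = 2*K
T(l, I) = 8 (T(l, I) = -2*(-4) = 8)
W(P, r) = 2*P*(P + r) (W(P, r) = (2*P)*(P + r) = 2*P*(P + r))
sqrt(-455598 + (W(T(3, 7), sqrt(117 - 237)) + d(-298))) = sqrt(-455598 + (2*8*(8 + sqrt(117 - 237)) + 2*(-298))) = sqrt(-455598 + (2*8*(8 + sqrt(-120)) - 596)) = sqrt(-455598 + (2*8*(8 + 2*I*sqrt(30)) - 596)) = sqrt(-455598 + ((128 + 32*I*sqrt(30)) - 596)) = sqrt(-455598 + (-468 + 32*I*sqrt(30))) = sqrt(-456066 + 32*I*sqrt(30))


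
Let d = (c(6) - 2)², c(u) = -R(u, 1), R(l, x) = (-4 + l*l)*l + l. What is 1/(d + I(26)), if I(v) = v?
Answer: 1/40026 ≈ 2.4984e-5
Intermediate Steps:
R(l, x) = l + l*(-4 + l²) (R(l, x) = (-4 + l²)*l + l = l*(-4 + l²) + l = l + l*(-4 + l²))
c(u) = -u*(-3 + u²)
d = 40000 (d = (6*(3 - 1*6²) - 2)² = (6*(3 - 1*36) - 2)² = (6*(3 - 36) - 2)² = (6*(-33) - 2)² = (-198 - 2)² = (-200)² = 40000)
1/(d + I(26)) = 1/(40000 + 26) = 1/40026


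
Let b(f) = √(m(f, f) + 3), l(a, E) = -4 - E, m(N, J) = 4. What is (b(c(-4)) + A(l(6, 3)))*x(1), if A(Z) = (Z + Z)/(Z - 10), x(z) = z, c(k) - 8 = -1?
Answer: 14/17 + √7 ≈ 3.4693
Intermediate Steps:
c(k) = 7 (c(k) = 8 - 1 = 7)
A(Z) = 2*Z/(-10 + Z) (A(Z) = (2*Z)/(-10 + Z) = 2*Z/(-10 + Z))
b(f) = √7 (b(f) = √(4 + 3) = √7)
(b(c(-4)) + A(l(6, 3)))*x(1) = (√7 + 2*(-4 - 1*3)/(-10 + (-4 - 1*3)))*1 = (√7 + 2*(-4 - 3)/(-10 + (-4 - 3)))*1 = (√7 + 2*(-7)/(-10 - 7))*1 = (√7 + 2*(-7)/(-17))*1 = (√7 + 2*(-7)*(-1/17))*1 = (√7 + 14/17)*1 = (14/17 + √7)*1 = 14/17 + √7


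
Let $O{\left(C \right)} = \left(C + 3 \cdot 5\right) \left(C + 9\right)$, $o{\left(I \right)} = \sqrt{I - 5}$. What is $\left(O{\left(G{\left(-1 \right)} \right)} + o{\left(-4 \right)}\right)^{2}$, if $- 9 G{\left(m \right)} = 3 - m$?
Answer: $\frac{101688520}{6561} + \frac{20174 i}{27} \approx 15499.0 + 747.19 i$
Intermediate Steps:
$G{\left(m \right)} = - \frac{1}{3} + \frac{m}{9}$ ($G{\left(m \right)} = - \frac{3 - m}{9} = - \frac{1}{3} + \frac{m}{9}$)
$o{\left(I \right)} = \sqrt{-5 + I}$
$O{\left(C \right)} = \left(9 + C\right) \left(15 + C\right)$ ($O{\left(C \right)} = \left(C + 15\right) \left(9 + C\right) = \left(15 + C\right) \left(9 + C\right) = \left(9 + C\right) \left(15 + C\right)$)
$\left(O{\left(G{\left(-1 \right)} \right)} + o{\left(-4 \right)}\right)^{2} = \left(\left(135 + \left(- \frac{1}{3} + \frac{1}{9} \left(-1\right)\right)^{2} + 24 \left(- \frac{1}{3} + \frac{1}{9} \left(-1\right)\right)\right) + \sqrt{-5 - 4}\right)^{2} = \left(\left(135 + \left(- \frac{1}{3} - \frac{1}{9}\right)^{2} + 24 \left(- \frac{1}{3} - \frac{1}{9}\right)\right) + \sqrt{-9}\right)^{2} = \left(\left(135 + \left(- \frac{4}{9}\right)^{2} + 24 \left(- \frac{4}{9}\right)\right) + 3 i\right)^{2} = \left(\left(135 + \frac{16}{81} - \frac{32}{3}\right) + 3 i\right)^{2} = \left(\frac{10087}{81} + 3 i\right)^{2}$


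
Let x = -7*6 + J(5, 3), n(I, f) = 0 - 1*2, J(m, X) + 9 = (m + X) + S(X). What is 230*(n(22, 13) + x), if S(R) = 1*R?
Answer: -9660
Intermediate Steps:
S(R) = R
J(m, X) = -9 + m + 2*X (J(m, X) = -9 + ((m + X) + X) = -9 + ((X + m) + X) = -9 + (m + 2*X) = -9 + m + 2*X)
n(I, f) = -2 (n(I, f) = 0 - 2 = -2)
x = -40 (x = -7*6 + (-9 + 5 + 2*3) = -42 + (-9 + 5 + 6) = -42 + 2 = -40)
230*(n(22, 13) + x) = 230*(-2 - 40) = 230*(-42) = -9660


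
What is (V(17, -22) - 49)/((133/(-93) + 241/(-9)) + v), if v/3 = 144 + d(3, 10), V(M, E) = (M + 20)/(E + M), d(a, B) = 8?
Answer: -39339/298385 ≈ -0.13184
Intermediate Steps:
V(M, E) = (20 + M)/(E + M)
v = 456 (v = 3*(144 + 8) = 3*152 = 456)
(V(17, -22) - 49)/((133/(-93) + 241/(-9)) + v) = ((20 + 17)/(-22 + 17) - 49)/((133/(-93) + 241/(-9)) + 456) = (37/(-5) - 49)/((133*(-1/93) + 241*(-⅑)) + 456) = (-⅕*37 - 49)/((-133/93 - 241/9) + 456) = (-37/5 - 49)/(-7870/279 + 456) = -282/(5*119354/279) = -282/5*279/119354 = -39339/298385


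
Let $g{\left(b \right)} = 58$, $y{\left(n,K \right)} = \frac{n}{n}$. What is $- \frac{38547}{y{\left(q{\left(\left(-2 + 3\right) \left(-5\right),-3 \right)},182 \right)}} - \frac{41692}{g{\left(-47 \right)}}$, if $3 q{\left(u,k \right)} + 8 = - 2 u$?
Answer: $- \frac{1138709}{29} \approx -39266.0$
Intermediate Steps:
$q{\left(u,k \right)} = - \frac{8}{3} - \frac{2 u}{3}$ ($q{\left(u,k \right)} = - \frac{8}{3} + \frac{\left(-2\right) u}{3} = - \frac{8}{3} - \frac{2 u}{3}$)
$y{\left(n,K \right)} = 1$
$- \frac{38547}{y{\left(q{\left(\left(-2 + 3\right) \left(-5\right),-3 \right)},182 \right)}} - \frac{41692}{g{\left(-47 \right)}} = - \frac{38547}{1} - \frac{41692}{58} = \left(-38547\right) 1 - \frac{20846}{29} = -38547 - \frac{20846}{29} = - \frac{1138709}{29}$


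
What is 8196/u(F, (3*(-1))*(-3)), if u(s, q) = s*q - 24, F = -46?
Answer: -1366/73 ≈ -18.712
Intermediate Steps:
u(s, q) = -24 + q*s (u(s, q) = q*s - 24 = -24 + q*s)
8196/u(F, (3*(-1))*(-3)) = 8196/(-24 + ((3*(-1))*(-3))*(-46)) = 8196/(-24 - 3*(-3)*(-46)) = 8196/(-24 + 9*(-46)) = 8196/(-24 - 414) = 8196/(-438) = 8196*(-1/438) = -1366/73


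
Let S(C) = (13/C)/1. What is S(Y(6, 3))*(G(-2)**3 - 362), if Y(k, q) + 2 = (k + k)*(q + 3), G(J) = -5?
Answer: -6331/70 ≈ -90.443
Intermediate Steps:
Y(k, q) = -2 + 2*k*(3 + q) (Y(k, q) = -2 + (k + k)*(q + 3) = -2 + (2*k)*(3 + q) = -2 + 2*k*(3 + q))
S(C) = 13/C (S(C) = (13/C)*1 = 13/C)
S(Y(6, 3))*(G(-2)**3 - 362) = (13/(-2 + 6*6 + 2*6*3))*((-5)**3 - 362) = (13/(-2 + 36 + 36))*(-125 - 362) = (13/70)*(-487) = -6331/70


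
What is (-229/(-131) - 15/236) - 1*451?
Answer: -13891037/30916 ≈ -449.32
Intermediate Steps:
(-229/(-131) - 15/236) - 1*451 = (-229*(-1/131) - 15*1/236) - 451 = (229/131 - 15/236) - 451 = 52079/30916 - 451 = -13891037/30916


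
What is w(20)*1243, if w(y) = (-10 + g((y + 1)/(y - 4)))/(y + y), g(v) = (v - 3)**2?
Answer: -2275933/10240 ≈ -222.26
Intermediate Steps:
g(v) = (-3 + v)**2
w(y) = (-10 + (-3 + (1 + y)/(-4 + y))**2)/(2*y) (w(y) = (-10 + (-3 + (y + 1)/(y - 4))**2)/(y + y) = (-10 + (-3 + (1 + y)/(-4 + y))**2)/((2*y)) = (-10 + (-3 + (1 + y)/(-4 + y))**2)*(1/(2*y)) = (-10 + (-3 + (1 + y)/(-4 + y))**2)/(2*y))
w(20)*1243 = (-5/20 + (1/2)*(-13 + 2*20)**2/(20*(-4 + 20)**2))*1243 = (-5*1/20 + (1/2)*(1/20)*(-13 + 40)**2/16**2)*1243 = (-1/4 + (1/2)*(1/20)*27**2*(1/256))*1243 = (-1/4 + (1/2)*(1/20)*729*(1/256))*1243 = (-1/4 + 729/10240)*1243 = -1831/10240*1243 = -2275933/10240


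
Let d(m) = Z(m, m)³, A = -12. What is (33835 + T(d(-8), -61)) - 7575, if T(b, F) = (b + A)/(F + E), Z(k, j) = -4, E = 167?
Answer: 1391742/53 ≈ 26259.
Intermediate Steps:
d(m) = -64 (d(m) = (-4)³ = -64)
T(b, F) = (-12 + b)/(167 + F) (T(b, F) = (b - 12)/(F + 167) = (-12 + b)/(167 + F))
(33835 + T(d(-8), -61)) - 7575 = (33835 + (-12 - 64)/(167 - 61)) - 7575 = (33835 - 76/106) - 7575 = (33835 + (1/106)*(-76)) - 7575 = (33835 - 38/53) - 7575 = 1793217/53 - 7575 = 1391742/53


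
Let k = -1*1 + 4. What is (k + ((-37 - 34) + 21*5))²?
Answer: 1369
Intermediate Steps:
k = 3 (k = -1 + 4 = 3)
(k + ((-37 - 34) + 21*5))² = (3 + ((-37 - 34) + 21*5))² = (3 + (-71 + 105))² = (3 + 34)² = 37² = 1369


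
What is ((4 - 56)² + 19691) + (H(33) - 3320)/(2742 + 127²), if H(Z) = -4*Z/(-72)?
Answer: 2535676361/113226 ≈ 22395.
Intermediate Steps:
H(Z) = Z/18 (H(Z) = -4*Z*(-1/72) = Z/18)
((4 - 56)² + 19691) + (H(33) - 3320)/(2742 + 127²) = ((4 - 56)² + 19691) + ((1/18)*33 - 3320)/(2742 + 127²) = ((-52)² + 19691) + (11/6 - 3320)/(2742 + 16129) = (2704 + 19691) - 19909/6/18871 = 22395 - 19909/6*1/18871 = 22395 - 19909/113226 = 2535676361/113226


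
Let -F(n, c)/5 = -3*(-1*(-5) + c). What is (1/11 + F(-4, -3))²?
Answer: 109561/121 ≈ 905.46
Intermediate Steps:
F(n, c) = 75 + 15*c (F(n, c) = -(-15)*(-1*(-5) + c) = -(-15)*(5 + c) = -5*(-15 - 3*c) = 75 + 15*c)
(1/11 + F(-4, -3))² = (1/11 + (75 + 15*(-3)))² = (1/11 + (75 - 45))² = (1/11 + 30)² = (331/11)² = 109561/121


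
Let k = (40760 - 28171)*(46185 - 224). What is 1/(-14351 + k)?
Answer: 1/578588678 ≈ 1.7283e-9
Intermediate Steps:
k = 578603029 (k = 12589*45961 = 578603029)
1/(-14351 + k) = 1/(-14351 + 578603029) = 1/578588678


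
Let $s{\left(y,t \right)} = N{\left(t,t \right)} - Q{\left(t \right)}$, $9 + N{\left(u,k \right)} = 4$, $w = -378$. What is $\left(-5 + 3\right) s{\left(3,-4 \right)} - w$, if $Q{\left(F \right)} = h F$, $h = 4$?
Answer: $356$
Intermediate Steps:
$N{\left(u,k \right)} = -5$ ($N{\left(u,k \right)} = -9 + 4 = -5$)
$Q{\left(F \right)} = 4 F$
$s{\left(y,t \right)} = -5 - 4 t$
$\left(-5 + 3\right) s{\left(3,-4 \right)} - w = \left(-5 + 3\right) \left(-5 - -16\right) - -378 = - 2 \left(-5 + 16\right) + 378 = \left(-2\right) 11 + 378 = -22 + 378 = 356$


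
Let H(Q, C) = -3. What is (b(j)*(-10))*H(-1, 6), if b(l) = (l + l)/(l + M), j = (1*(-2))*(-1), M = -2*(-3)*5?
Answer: 15/4 ≈ 3.7500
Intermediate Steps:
M = 30 (M = 6*5 = 30)
j = 2 (j = -2*(-1) = 2)
b(l) = 2*l/(30 + l) (b(l) = (l + l)/(l + 30) = (2*l)/(30 + l) = 2*l/(30 + l))
(b(j)*(-10))*H(-1, 6) = ((2*2/(30 + 2))*(-10))*(-3) = ((2*2/32)*(-10))*(-3) = ((2*2*(1/32))*(-10))*(-3) = ((1/8)*(-10))*(-3) = -5/4*(-3) = 15/4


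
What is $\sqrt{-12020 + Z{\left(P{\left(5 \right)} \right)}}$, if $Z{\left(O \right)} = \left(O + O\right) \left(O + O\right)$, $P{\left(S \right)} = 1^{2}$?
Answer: $4 i \sqrt{751} \approx 109.62 i$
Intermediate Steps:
$P{\left(S \right)} = 1$
$Z{\left(O \right)} = 4 O^{2}$ ($Z{\left(O \right)} = 2 O 2 O = 4 O^{2}$)
$\sqrt{-12020 + Z{\left(P{\left(5 \right)} \right)}} = \sqrt{-12020 + 4 \cdot 1^{2}} = \sqrt{-12020 + 4 \cdot 1} = \sqrt{-12020 + 4} = \sqrt{-12016} = 4 i \sqrt{751}$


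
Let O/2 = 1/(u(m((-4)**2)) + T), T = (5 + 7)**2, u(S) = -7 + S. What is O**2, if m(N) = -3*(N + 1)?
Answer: 1/1849 ≈ 0.00054083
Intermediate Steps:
m(N) = -3 - 3*N (m(N) = -3*(1 + N) = -3 - 3*N)
T = 144 (T = 12**2 = 144)
O = 1/43 (O = 2/((-7 + (-3 - 3*(-4)**2)) + 144) = 2/((-7 + (-3 - 3*16)) + 144) = 2/((-7 + (-3 - 48)) + 144) = 2/((-7 - 51) + 144) = 2/(-58 + 144) = 2/86 = 2*(1/86) = 1/43 ≈ 0.023256)
O**2 = (1/43)**2 = 1/1849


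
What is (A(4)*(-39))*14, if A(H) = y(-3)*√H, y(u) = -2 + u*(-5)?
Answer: -14196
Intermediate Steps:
y(u) = -2 - 5*u
A(H) = 13*√H (A(H) = (-2 - 5*(-3))*√H = (-2 + 15)*√H = 13*√H)
(A(4)*(-39))*14 = ((13*√4)*(-39))*14 = ((13*2)*(-39))*14 = (26*(-39))*14 = -1014*14 = -14196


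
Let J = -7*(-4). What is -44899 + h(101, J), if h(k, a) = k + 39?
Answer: -44759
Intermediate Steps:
J = 28
h(k, a) = 39 + k
-44899 + h(101, J) = -44899 + (39 + 101) = -44899 + 140 = -44759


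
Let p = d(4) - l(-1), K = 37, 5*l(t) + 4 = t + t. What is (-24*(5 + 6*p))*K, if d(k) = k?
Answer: -160728/5 ≈ -32146.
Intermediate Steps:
l(t) = -⅘ + 2*t/5 (l(t) = -⅘ + (t + t)/5 = -⅘ + (2*t)/5 = -⅘ + 2*t/5)
p = 26/5 (p = 4 - (-⅘ + (⅖)*(-1)) = 4 - (-⅘ - ⅖) = 4 - 1*(-6/5) = 4 + 6/5 = 26/5 ≈ 5.2000)
(-24*(5 + 6*p))*K = -24*(5 + 6*(26/5))*37 = -24*(5 + 156/5)*37 = -24*181/5*37 = -4344/5*37 = -160728/5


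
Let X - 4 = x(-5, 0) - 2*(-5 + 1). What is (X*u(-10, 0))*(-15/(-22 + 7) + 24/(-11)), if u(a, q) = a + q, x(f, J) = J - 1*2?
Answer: 1300/11 ≈ 118.18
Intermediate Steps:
x(f, J) = -2 + J (x(f, J) = J - 2 = -2 + J)
X = 10 (X = 4 + ((-2 + 0) - 2*(-5 + 1)) = 4 + (-2 - 2*(-4)) = 4 + (-2 - 1*(-8)) = 4 + (-2 + 8) = 4 + 6 = 10)
(X*u(-10, 0))*(-15/(-22 + 7) + 24/(-11)) = (10*(-10 + 0))*(-15/(-22 + 7) + 24/(-11)) = (10*(-10))*(-15/(-15) + 24*(-1/11)) = -100*(-15*(-1/15) - 24/11) = -100*(1 - 24/11) = -100*(-13/11) = 1300/11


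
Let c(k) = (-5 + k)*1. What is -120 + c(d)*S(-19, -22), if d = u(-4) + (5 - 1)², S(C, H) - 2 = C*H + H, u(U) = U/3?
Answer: 11182/3 ≈ 3727.3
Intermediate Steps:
u(U) = U/3 (u(U) = U*(⅓) = U/3)
S(C, H) = 2 + H + C*H (S(C, H) = 2 + (C*H + H) = 2 + (H + C*H) = 2 + H + C*H)
d = 44/3 (d = (⅓)*(-4) + (5 - 1)² = -4/3 + 4² = -4/3 + 16 = 44/3 ≈ 14.667)
c(k) = -5 + k
-120 + c(d)*S(-19, -22) = -120 + (-5 + 44/3)*(2 - 22 - 19*(-22)) = -120 + 29*(2 - 22 + 418)/3 = -120 + (29/3)*398 = -120 + 11542/3 = 11182/3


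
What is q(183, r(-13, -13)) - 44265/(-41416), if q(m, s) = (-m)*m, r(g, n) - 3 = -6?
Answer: -1386936159/41416 ≈ -33488.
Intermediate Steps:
r(g, n) = -3 (r(g, n) = 3 - 6 = -3)
q(m, s) = -m²
q(183, r(-13, -13)) - 44265/(-41416) = -1*183² - 44265/(-41416) = -1*33489 - 44265*(-1)/41416 = -33489 - 1*(-44265/41416) = -33489 + 44265/41416 = -1386936159/41416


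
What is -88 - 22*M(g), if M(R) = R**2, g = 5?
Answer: -638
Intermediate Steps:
-88 - 22*M(g) = -88 - 22*5**2 = -88 - 22*25 = -88 - 550 = -638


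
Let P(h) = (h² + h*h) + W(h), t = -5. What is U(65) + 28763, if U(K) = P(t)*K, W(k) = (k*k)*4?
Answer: 38513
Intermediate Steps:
W(k) = 4*k² (W(k) = k²*4 = 4*k²)
P(h) = 6*h² (P(h) = (h² + h*h) + 4*h² = (h² + h²) + 4*h² = 2*h² + 4*h² = 6*h²)
U(K) = 150*K (U(K) = (6*(-5)²)*K = (6*25)*K = 150*K)
U(65) + 28763 = 150*65 + 28763 = 9750 + 28763 = 38513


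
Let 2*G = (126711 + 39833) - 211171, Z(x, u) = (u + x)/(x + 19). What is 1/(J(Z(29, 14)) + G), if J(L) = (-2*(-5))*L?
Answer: -24/535309 ≈ -4.4834e-5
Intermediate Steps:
Z(x, u) = (u + x)/(19 + x)
G = -44627/2 (G = ((126711 + 39833) - 211171)/2 = (166544 - 211171)/2 = (½)*(-44627) = -44627/2 ≈ -22314.)
J(L) = 10*L
1/(J(Z(29, 14)) + G) = 1/(10*((14 + 29)/(19 + 29)) - 44627/2) = 1/(10*(43/48) - 44627/2) = 1/(215/24 - 44627/2) = 1/(-535309/24) = -24/535309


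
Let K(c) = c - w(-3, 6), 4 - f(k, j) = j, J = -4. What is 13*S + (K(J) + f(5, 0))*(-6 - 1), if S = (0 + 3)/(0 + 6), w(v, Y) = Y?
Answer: 97/2 ≈ 48.500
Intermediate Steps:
f(k, j) = 4 - j
K(c) = -6 + c (K(c) = c - 1*6 = c - 6 = -6 + c)
S = ½ (S = 3/6 = 3*(⅙) = ½ ≈ 0.50000)
13*S + (K(J) + f(5, 0))*(-6 - 1) = 13*(½) + ((-6 - 4) + (4 - 1*0))*(-6 - 1) = 13/2 + (-10 + (4 + 0))*(-7) = 13/2 + (-10 + 4)*(-7) = 13/2 - 6*(-7) = 13/2 + 42 = 97/2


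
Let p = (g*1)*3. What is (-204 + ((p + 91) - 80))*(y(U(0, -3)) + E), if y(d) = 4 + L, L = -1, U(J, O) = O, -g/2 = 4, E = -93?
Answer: 19530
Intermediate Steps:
g = -8 (g = -2*4 = -8)
y(d) = 3 (y(d) = 4 - 1 = 3)
p = -24 (p = -8*1*3 = -8*3 = -24)
(-204 + ((p + 91) - 80))*(y(U(0, -3)) + E) = (-204 + ((-24 + 91) - 80))*(3 - 93) = (-204 + (67 - 80))*(-90) = (-204 - 13)*(-90) = -217*(-90) = 19530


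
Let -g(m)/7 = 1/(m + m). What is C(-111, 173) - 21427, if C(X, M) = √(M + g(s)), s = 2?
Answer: -21427 + √685/2 ≈ -21414.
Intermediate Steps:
g(m) = -7/(2*m) (g(m) = -7/(m + m) = -7*1/(2*m) = -7/(2*m))
C(X, M) = √(-7/4 + M) (C(X, M) = √(M - 7/2/2) = √(M - 7/2*½) = √(M - 7/4) = √(-7/4 + M))
C(-111, 173) - 21427 = √(-7 + 4*173)/2 - 21427 = √(-7 + 692)/2 - 21427 = √685/2 - 21427 = -21427 + √685/2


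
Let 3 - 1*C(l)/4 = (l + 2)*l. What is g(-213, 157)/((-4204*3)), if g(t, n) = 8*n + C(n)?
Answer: 24646/3153 ≈ 7.8167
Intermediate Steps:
C(l) = 12 - 4*l*(2 + l) (C(l) = 12 - 4*(l + 2)*l = 12 - 4*(2 + l)*l = 12 - 4*l*(2 + l))
g(t, n) = 12 - 4*n² (g(t, n) = 8*n + (12 - 8*n - 4*n²) = 12 - 4*n²)
g(-213, 157)/((-4204*3)) = (12 - 4*157²)/((-4204*3)) = (12 - 4*24649)/(-12612) = (12 - 98596)*(-1/12612) = -98584*(-1/12612) = 24646/3153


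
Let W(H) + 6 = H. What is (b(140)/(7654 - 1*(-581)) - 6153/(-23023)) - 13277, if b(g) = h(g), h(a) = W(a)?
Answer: -359598737164/27084915 ≈ -13277.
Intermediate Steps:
W(H) = -6 + H
h(a) = -6 + a
b(g) = -6 + g
(b(140)/(7654 - 1*(-581)) - 6153/(-23023)) - 13277 = ((-6 + 140)/(7654 - 1*(-581)) - 6153/(-23023)) - 13277 = (134/(7654 + 581) - 6153*(-1/23023)) - 13277 = (134/8235 + 879/3289) - 13277 = 7679291/27084915 - 13277 = -359598737164/27084915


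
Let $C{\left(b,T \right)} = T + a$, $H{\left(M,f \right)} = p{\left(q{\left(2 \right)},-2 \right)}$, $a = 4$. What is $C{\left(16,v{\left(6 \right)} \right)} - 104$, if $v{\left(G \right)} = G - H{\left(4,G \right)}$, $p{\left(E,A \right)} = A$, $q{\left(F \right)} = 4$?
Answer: $-92$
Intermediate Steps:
$H{\left(M,f \right)} = -2$
$v{\left(G \right)} = 2 + G$ ($v{\left(G \right)} = G - -2 = G + 2 = 2 + G$)
$C{\left(b,T \right)} = 4 + T$ ($C{\left(b,T \right)} = T + 4 = 4 + T$)
$C{\left(16,v{\left(6 \right)} \right)} - 104 = \left(4 + \left(2 + 6\right)\right) - 104 = \left(4 + 8\right) - 104 = 12 - 104 = -92$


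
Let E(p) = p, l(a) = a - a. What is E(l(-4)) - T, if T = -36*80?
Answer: 2880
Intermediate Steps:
l(a) = 0
T = -2880
E(l(-4)) - T = 0 - 1*(-2880) = 0 + 2880 = 2880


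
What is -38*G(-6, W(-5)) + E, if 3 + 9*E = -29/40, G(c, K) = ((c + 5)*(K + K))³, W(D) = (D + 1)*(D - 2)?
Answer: 2402426731/360 ≈ 6.6734e+6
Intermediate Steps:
W(D) = (1 + D)*(-2 + D)
G(c, K) = 8*K³*(5 + c)³ (G(c, K) = ((5 + c)*(2*K))³ = (2*K*(5 + c))³ = 8*K³*(5 + c)³)
E = -149/360 (E = -⅓ + (-29/40)/9 = -⅓ + (-29*1/40)/9 = -⅓ + (⅑)*(-29/40) = -⅓ - 29/360 = -149/360 ≈ -0.41389)
-38*G(-6, W(-5)) + E = -304*(-2 + (-5)² - 1*(-5))³*(5 - 6)³ - 149/360 = -304*(-2 + 25 + 5)³*(-1)³ - 149/360 = -304*28³*(-1) - 149/360 = -304*21952*(-1) - 149/360 = -38*(-175616) - 149/360 = 6673408 - 149/360 = 2402426731/360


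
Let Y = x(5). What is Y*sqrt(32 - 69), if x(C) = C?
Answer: 5*I*sqrt(37) ≈ 30.414*I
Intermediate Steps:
Y = 5
Y*sqrt(32 - 69) = 5*sqrt(32 - 69) = 5*sqrt(-37) = 5*(I*sqrt(37)) = 5*I*sqrt(37)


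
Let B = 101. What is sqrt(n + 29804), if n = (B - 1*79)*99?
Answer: sqrt(31982) ≈ 178.84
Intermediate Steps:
n = 2178 (n = (101 - 1*79)*99 = (101 - 79)*99 = 22*99 = 2178)
sqrt(n + 29804) = sqrt(2178 + 29804) = sqrt(31982)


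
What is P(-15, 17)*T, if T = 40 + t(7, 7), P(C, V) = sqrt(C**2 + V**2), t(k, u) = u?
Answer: 47*sqrt(514) ≈ 1065.6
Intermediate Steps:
T = 47 (T = 40 + 7 = 47)
P(-15, 17)*T = sqrt((-15)**2 + 17**2)*47 = sqrt(225 + 289)*47 = sqrt(514)*47 = 47*sqrt(514)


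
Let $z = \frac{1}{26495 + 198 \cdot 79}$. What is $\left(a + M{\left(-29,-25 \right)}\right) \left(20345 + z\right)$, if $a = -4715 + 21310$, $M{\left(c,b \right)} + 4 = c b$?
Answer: $\frac{14844613138056}{42137} \approx 3.5229 \cdot 10^{8}$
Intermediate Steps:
$M{\left(c,b \right)} = -4 + b c$ ($M{\left(c,b \right)} = -4 + c b = -4 + b c$)
$a = 16595$
$z = \frac{1}{42137}$ ($z = \frac{1}{26495 + 15642} = \frac{1}{42137} \approx 2.3732 \cdot 10^{-5}$)
$\left(a + M{\left(-29,-25 \right)}\right) \left(20345 + z\right) = \left(16595 - -721\right) \left(20345 + \frac{1}{42137}\right) = \left(16595 + \left(-4 + 725\right)\right) \frac{857277266}{42137} = \left(16595 + 721\right) \frac{857277266}{42137} = 17316 \cdot \frac{857277266}{42137} = \frac{14844613138056}{42137}$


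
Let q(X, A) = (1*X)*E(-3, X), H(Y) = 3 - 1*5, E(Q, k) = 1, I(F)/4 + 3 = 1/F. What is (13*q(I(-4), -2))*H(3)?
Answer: 338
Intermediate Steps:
I(F) = -12 + 4/F
H(Y) = -2 (H(Y) = 3 - 5 = -2)
q(X, A) = X (q(X, A) = (1*X)*1 = X*1 = X)
(13*q(I(-4), -2))*H(3) = (13*(-12 + 4/(-4)))*(-2) = (13*(-12 + 4*(-¼)))*(-2) = (13*(-12 - 1))*(-2) = (13*(-13))*(-2) = -169*(-2) = 338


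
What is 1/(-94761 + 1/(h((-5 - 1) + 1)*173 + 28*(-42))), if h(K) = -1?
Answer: -1349/127832590 ≈ -1.0553e-5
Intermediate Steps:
1/(-94761 + 1/(h((-5 - 1) + 1)*173 + 28*(-42))) = 1/(-94761 + 1/(-1*173 + 28*(-42))) = 1/(-94761 + 1/(-173 - 1176)) = 1/(-94761 + 1/(-1349)) = 1/(-94761 - 1/1349) = 1/(-127832590/1349) = -1349/127832590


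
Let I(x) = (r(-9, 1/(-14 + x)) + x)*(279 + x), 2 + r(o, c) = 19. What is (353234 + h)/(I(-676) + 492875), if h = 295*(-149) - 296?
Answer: 308983/754498 ≈ 0.40952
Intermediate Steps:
r(o, c) = 17 (r(o, c) = -2 + 19 = 17)
h = -44251 (h = -43955 - 296 = -44251)
I(x) = (17 + x)*(279 + x)
(353234 + h)/(I(-676) + 492875) = (353234 - 44251)/((4743 + (-676)**2 + 296*(-676)) + 492875) = 308983/((4743 + 456976 - 200096) + 492875) = 308983/(261623 + 492875) = 308983/754498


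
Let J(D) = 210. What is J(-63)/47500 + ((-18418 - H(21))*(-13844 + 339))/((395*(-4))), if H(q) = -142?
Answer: -58619126091/375250 ≈ -1.5621e+5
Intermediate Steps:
J(-63)/47500 + ((-18418 - H(21))*(-13844 + 339))/((395*(-4))) = 210/47500 + ((-18418 - 1*(-142))*(-13844 + 339))/((395*(-4))) = 210*(1/47500) + ((-18418 + 142)*(-13505))/(-1580) = 21/4750 - 18276*(-13505)*(-1/1580) = 21/4750 + 246817380*(-1/1580) = 21/4750 - 12340869/79 = -58619126091/375250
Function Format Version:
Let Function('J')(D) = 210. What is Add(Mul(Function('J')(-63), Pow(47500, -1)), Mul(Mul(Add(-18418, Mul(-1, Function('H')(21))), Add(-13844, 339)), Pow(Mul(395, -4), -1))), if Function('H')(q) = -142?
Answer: Rational(-58619126091, 375250) ≈ -1.5621e+5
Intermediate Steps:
Add(Mul(Function('J')(-63), Pow(47500, -1)), Mul(Mul(Add(-18418, Mul(-1, Function('H')(21))), Add(-13844, 339)), Pow(Mul(395, -4), -1))) = Add(Mul(210, Pow(47500, -1)), Mul(Mul(Add(-18418, Mul(-1, -142)), Add(-13844, 339)), Pow(Mul(395, -4), -1))) = Add(Mul(210, Rational(1, 47500)), Mul(Mul(Add(-18418, 142), -13505), Pow(-1580, -1))) = Add(Rational(21, 4750), Mul(Mul(-18276, -13505), Rational(-1, 1580))) = Add(Rational(21, 4750), Mul(246817380, Rational(-1, 1580))) = Add(Rational(21, 4750), Rational(-12340869, 79)) = Rational(-58619126091, 375250)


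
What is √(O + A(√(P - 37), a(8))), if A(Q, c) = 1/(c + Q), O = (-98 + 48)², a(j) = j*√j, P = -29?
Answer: √(2500 + 1/(16*√2 + I*√66)) ≈ 50.0 - 0.0001*I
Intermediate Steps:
a(j) = j^(3/2)
O = 2500 (O = (-50)² = 2500)
A(Q, c) = 1/(Q + c)
√(O + A(√(P - 37), a(8))) = √(2500 + 1/(√(-29 - 37) + 8^(3/2))) = √(2500 + 1/(√(-66) + 16*√2)) = √(2500 + 1/(I*√66 + 16*√2)) = √(2500 + 1/(16*√2 + I*√66))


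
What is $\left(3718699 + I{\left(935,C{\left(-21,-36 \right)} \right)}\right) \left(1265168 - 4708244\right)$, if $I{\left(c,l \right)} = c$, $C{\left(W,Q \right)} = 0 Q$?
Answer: $-12806982554184$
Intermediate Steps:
$C{\left(W,Q \right)} = 0$
$\left(3718699 + I{\left(935,C{\left(-21,-36 \right)} \right)}\right) \left(1265168 - 4708244\right) = \left(3718699 + 935\right) \left(1265168 - 4708244\right) = 3719634 \left(-3443076\right) = -12806982554184$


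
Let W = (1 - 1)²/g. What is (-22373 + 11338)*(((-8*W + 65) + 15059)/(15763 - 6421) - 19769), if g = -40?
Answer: 1018899477295/4671 ≈ 2.1813e+8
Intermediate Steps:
W = 0 (W = (1 - 1)²/(-40) = 0²*(-1/40) = 0*(-1/40) = 0)
(-22373 + 11338)*(((-8*W + 65) + 15059)/(15763 - 6421) - 19769) = (-22373 + 11338)*(((-8*0 + 65) + 15059)/(15763 - 6421) - 19769) = -11035*(((0 + 65) + 15059)/9342 - 19769) = -11035*((65 + 15059)*(1/9342) - 19769) = -11035*(15124*(1/9342) - 19769) = -11035*(7562/4671 - 19769) = -11035*(-92333437/4671) = 1018899477295/4671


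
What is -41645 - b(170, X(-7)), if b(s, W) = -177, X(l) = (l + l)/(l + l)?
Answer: -41468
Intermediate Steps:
X(l) = 1 (X(l) = (2*l)/((2*l)) = (2*l)*(1/(2*l)) = 1)
-41645 - b(170, X(-7)) = -41645 - 1*(-177) = -41645 + 177 = -41468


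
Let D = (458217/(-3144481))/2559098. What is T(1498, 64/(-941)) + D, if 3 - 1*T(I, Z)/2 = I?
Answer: -24060634764490837/8047035038138 ≈ -2990.0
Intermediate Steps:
T(I, Z) = 6 - 2*I
D = -458217/8047035038138 (D = (458217*(-1/3144481))*(1/2559098) = -458217/3144481*1/2559098 = -458217/8047035038138 ≈ -5.6942e-8)
T(1498, 64/(-941)) + D = (6 - 2*1498) - 458217/8047035038138 = (6 - 2996) - 458217/8047035038138 = -2990 - 458217/8047035038138 = -24060634764490837/8047035038138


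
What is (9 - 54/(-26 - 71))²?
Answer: 859329/9409 ≈ 91.331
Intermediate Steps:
(9 - 54/(-26 - 71))² = (9 - 54/(-97))² = (9 - 54*(-1/97))² = (9 + 54/97)² = (927/97)² = 859329/9409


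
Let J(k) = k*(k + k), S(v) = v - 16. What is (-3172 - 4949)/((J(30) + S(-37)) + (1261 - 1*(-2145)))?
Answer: -8121/5153 ≈ -1.5760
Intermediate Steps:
S(v) = -16 + v
J(k) = 2*k² (J(k) = k*(2*k) = 2*k²)
(-3172 - 4949)/((J(30) + S(-37)) + (1261 - 1*(-2145))) = (-3172 - 4949)/((2*30² + (-16 - 37)) + (1261 - 1*(-2145))) = -8121/((2*900 - 53) + (1261 + 2145)) = -8121/((1800 - 53) + 3406) = -8121/(1747 + 3406) = -8121/5153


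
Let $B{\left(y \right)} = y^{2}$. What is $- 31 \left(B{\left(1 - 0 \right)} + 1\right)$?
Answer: $-62$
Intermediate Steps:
$- 31 \left(B{\left(1 - 0 \right)} + 1\right) = - 31 \left(\left(1 - 0\right)^{2} + 1\right) = - 31 \left(\left(1 + 0\right)^{2} + 1\right) = - 31 \left(1^{2} + 1\right) = - 31 \left(1 + 1\right) = \left(-31\right) 2 = -62$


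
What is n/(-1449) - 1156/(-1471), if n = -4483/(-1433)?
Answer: 2393743559/3054409407 ≈ 0.78370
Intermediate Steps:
n = 4483/1433 (n = -4483*(-1/1433) = 4483/1433 ≈ 3.1284)
n/(-1449) - 1156/(-1471) = (4483/1433)/(-1449) - 1156/(-1471) = (4483/1433)*(-1/1449) - 1156*(-1/1471) = -4483/2076417 + 1156/1471 = 2393743559/3054409407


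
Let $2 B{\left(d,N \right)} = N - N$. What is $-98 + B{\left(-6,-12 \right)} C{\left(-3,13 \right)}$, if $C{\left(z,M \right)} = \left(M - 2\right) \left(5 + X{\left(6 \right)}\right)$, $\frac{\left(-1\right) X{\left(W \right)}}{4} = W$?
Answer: $-98$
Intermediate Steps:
$X{\left(W \right)} = - 4 W$
$B{\left(d,N \right)} = 0$ ($B{\left(d,N \right)} = \frac{N - N}{2} = \frac{1}{2} \cdot 0 = 0$)
$C{\left(z,M \right)} = 38 - 19 M$ ($C{\left(z,M \right)} = \left(M - 2\right) \left(5 - 24\right) = \left(-2 + M\right) \left(5 - 24\right) = \left(-2 + M\right) \left(-19\right) = 38 - 19 M$)
$-98 + B{\left(-6,-12 \right)} C{\left(-3,13 \right)} = -98 + 0 \left(38 - 247\right) = -98 + 0 \left(-209\right) = -98 + 0 = -98$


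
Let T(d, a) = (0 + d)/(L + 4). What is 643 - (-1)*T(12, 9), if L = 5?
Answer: 1933/3 ≈ 644.33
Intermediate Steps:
T(d, a) = d/9 (T(d, a) = (0 + d)/(5 + 4) = d/9)
643 - (-1)*T(12, 9) = 643 - (-1)*(1/9)*12 = 643 - (-1)*4/3 = 643 - 1*(-4/3) = 643 + 4/3 = 1933/3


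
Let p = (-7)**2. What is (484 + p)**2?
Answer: 284089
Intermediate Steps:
p = 49
(484 + p)**2 = (484 + 49)**2 = 533**2 = 284089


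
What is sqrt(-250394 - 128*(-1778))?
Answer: I*sqrt(22810) ≈ 151.03*I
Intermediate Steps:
sqrt(-250394 - 128*(-1778)) = sqrt(-250394 + 227584) = sqrt(-22810) = I*sqrt(22810)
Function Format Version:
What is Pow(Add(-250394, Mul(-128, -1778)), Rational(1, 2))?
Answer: Mul(I, Pow(22810, Rational(1, 2))) ≈ Mul(151.03, I)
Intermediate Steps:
Pow(Add(-250394, Mul(-128, -1778)), Rational(1, 2)) = Pow(Add(-250394, 227584), Rational(1, 2)) = Pow(-22810, Rational(1, 2)) = Mul(I, Pow(22810, Rational(1, 2)))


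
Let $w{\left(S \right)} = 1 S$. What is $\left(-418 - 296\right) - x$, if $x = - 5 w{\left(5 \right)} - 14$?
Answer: $-675$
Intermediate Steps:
$w{\left(S \right)} = S$
$x = -39$ ($x = \left(-5\right) 5 - 14 = -25 - 14 = -39$)
$\left(-418 - 296\right) - x = \left(-418 - 296\right) - -39 = -714 + 39 = -675$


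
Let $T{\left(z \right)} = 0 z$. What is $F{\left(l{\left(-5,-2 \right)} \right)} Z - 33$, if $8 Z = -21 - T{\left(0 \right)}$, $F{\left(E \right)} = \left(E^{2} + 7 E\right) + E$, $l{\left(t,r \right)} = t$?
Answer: $\frac{51}{8} \approx 6.375$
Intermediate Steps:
$T{\left(z \right)} = 0$
$F{\left(E \right)} = E^{2} + 8 E$
$Z = - \frac{21}{8}$ ($Z = \frac{-21 - 0}{8} = \frac{-21 + 0}{8} = \frac{1}{8} \left(-21\right) = - \frac{21}{8} \approx -2.625$)
$F{\left(l{\left(-5,-2 \right)} \right)} Z - 33 = - 5 \left(8 - 5\right) \left(- \frac{21}{8}\right) - 33 = \left(-5\right) 3 \left(- \frac{21}{8}\right) - 33 = \left(-15\right) \left(- \frac{21}{8}\right) - 33 = \frac{315}{8} - 33 = \frac{51}{8}$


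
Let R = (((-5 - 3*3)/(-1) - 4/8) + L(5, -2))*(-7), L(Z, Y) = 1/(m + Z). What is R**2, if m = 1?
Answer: 82369/9 ≈ 9152.1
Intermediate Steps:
L(Z, Y) = 1/(1 + Z)
R = -287/3 (R = (((-5 - 3*3)/(-1) - 4/8) + 1/(1 + 5))*(-7) = (((-5 - 9)*(-1) - 4*1/8) + 1/6)*(-7) = ((-14*(-1) - 1/2) + 1/6)*(-7) = ((14 - 1/2) + 1/6)*(-7) = (27/2 + 1/6)*(-7) = (41/3)*(-7) = -287/3 ≈ -95.667)
R**2 = (-287/3)**2 = 82369/9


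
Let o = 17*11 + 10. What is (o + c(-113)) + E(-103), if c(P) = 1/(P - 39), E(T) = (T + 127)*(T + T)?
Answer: -721545/152 ≈ -4747.0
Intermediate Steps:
E(T) = 2*T*(127 + T) (E(T) = (127 + T)*(2*T) = 2*T*(127 + T))
c(P) = 1/(-39 + P)
o = 197 (o = 187 + 10 = 197)
(o + c(-113)) + E(-103) = (197 + 1/(-39 - 113)) + 2*(-103)*(127 - 103) = (197 + 1/(-152)) + 2*(-103)*24 = (197 - 1/152) - 4944 = 29943/152 - 4944 = -721545/152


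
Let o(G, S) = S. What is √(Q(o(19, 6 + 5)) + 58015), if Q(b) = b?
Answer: √58026 ≈ 240.89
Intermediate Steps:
√(Q(o(19, 6 + 5)) + 58015) = √((6 + 5) + 58015) = √(11 + 58015) = √58026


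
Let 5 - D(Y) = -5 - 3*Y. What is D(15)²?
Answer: 3025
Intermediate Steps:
D(Y) = 10 + 3*Y (D(Y) = 5 - (-5 - 3*Y) = 5 + (5 + 3*Y) = 10 + 3*Y)
D(15)² = (10 + 3*15)² = (10 + 45)² = 55² = 3025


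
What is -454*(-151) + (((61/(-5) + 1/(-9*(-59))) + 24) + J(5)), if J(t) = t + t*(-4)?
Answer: 182002379/2655 ≈ 68551.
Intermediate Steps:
J(t) = -3*t (J(t) = t - 4*t = -3*t)
-454*(-151) + (((61/(-5) + 1/(-9*(-59))) + 24) + J(5)) = -454*(-151) + (((61/(-5) + 1/(-9*(-59))) + 24) - 3*5) = 68554 + (((61*(-⅕) - ⅑*(-1/59)) + 24) - 15) = 68554 + (((-61/5 + 1/531) + 24) - 15) = 68554 + ((-32386/2655 + 24) - 15) = 68554 + (31334/2655 - 15) = 68554 - 8491/2655 = 182002379/2655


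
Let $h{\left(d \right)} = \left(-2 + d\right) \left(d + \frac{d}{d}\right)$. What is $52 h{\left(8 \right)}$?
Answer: $2808$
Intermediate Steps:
$h{\left(d \right)} = \left(1 + d\right) \left(-2 + d\right)$ ($h{\left(d \right)} = \left(-2 + d\right) \left(d + 1\right) = \left(-2 + d\right) \left(1 + d\right) = \left(1 + d\right) \left(-2 + d\right)$)
$52 h{\left(8 \right)} = 52 \left(-2 + 8^{2} - 8\right) = 52 \left(-2 + 64 - 8\right) = 52 \cdot 54 = 2808$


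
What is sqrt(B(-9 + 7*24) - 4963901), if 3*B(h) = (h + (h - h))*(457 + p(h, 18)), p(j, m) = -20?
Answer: 2*I*sqrt(1235185) ≈ 2222.8*I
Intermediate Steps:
B(h) = 437*h/3 (B(h) = ((h + (h - h))*(457 - 20))/3 = ((h + 0)*437)/3 = (h*437)/3 = (437*h)/3 = 437*h/3)
sqrt(B(-9 + 7*24) - 4963901) = sqrt(437*(-9 + 7*24)/3 - 4963901) = sqrt(437*(-9 + 168)/3 - 4963901) = sqrt((437/3)*159 - 4963901) = sqrt(23161 - 4963901) = sqrt(-4940740) = 2*I*sqrt(1235185)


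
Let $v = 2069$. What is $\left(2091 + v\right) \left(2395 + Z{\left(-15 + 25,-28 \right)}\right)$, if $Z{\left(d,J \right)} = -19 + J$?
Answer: $9767680$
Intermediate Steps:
$\left(2091 + v\right) \left(2395 + Z{\left(-15 + 25,-28 \right)}\right) = \left(2091 + 2069\right) \left(2395 - 47\right) = 4160 \left(2395 - 47\right) = 4160 \cdot 2348 = 9767680$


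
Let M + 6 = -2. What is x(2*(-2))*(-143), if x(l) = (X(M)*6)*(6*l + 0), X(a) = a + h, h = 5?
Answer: -61776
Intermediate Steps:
M = -8 (M = -6 - 2 = -8)
X(a) = 5 + a (X(a) = a + 5 = 5 + a)
x(l) = -108*l (x(l) = ((5 - 8)*6)*(6*l + 0) = (-3*6)*(6*l) = -108*l)
x(2*(-2))*(-143) = -216*(-2)*(-143) = -108*(-4)*(-143) = 432*(-143) = -61776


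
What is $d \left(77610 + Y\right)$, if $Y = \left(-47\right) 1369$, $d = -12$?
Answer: $-159204$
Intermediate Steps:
$Y = -64343$
$d \left(77610 + Y\right) = - 12 \left(77610 - 64343\right) = \left(-12\right) 13267 = -159204$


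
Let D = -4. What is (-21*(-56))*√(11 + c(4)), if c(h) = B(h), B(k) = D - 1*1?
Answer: 1176*√6 ≈ 2880.6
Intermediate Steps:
B(k) = -5 (B(k) = -4 - 1*1 = -4 - 1 = -5)
c(h) = -5
(-21*(-56))*√(11 + c(4)) = (-21*(-56))*√(11 - 5) = 1176*√6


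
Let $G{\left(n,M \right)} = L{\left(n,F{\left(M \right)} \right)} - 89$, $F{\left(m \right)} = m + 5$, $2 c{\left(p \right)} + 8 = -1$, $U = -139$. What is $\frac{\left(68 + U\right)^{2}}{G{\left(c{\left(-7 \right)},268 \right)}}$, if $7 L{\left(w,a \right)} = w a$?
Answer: $- \frac{10082}{529} \approx -19.059$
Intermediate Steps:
$c{\left(p \right)} = - \frac{9}{2}$ ($c{\left(p \right)} = -4 + \frac{1}{2} \left(-1\right) = -4 - \frac{1}{2} = - \frac{9}{2}$)
$F{\left(m \right)} = 5 + m$
$L{\left(w,a \right)} = \frac{a w}{7}$ ($L{\left(w,a \right)} = \frac{w a}{7} = \frac{a w}{7}$)
$G{\left(n,M \right)} = -89 + \frac{n \left(5 + M\right)}{7}$ ($G{\left(n,M \right)} = \frac{\left(5 + M\right) n}{7} - 89 = \frac{n \left(5 + M\right)}{7} - 89 = -89 + \frac{n \left(5 + M\right)}{7}$)
$\frac{\left(68 + U\right)^{2}}{G{\left(c{\left(-7 \right)},268 \right)}} = \frac{\left(68 - 139\right)^{2}}{-89 + \frac{1}{7} \left(- \frac{9}{2}\right) \left(5 + 268\right)} = \frac{\left(-71\right)^{2}}{-89 + \frac{1}{7} \left(- \frac{9}{2}\right) 273} = \frac{5041}{-89 - \frac{351}{2}} = \frac{5041}{- \frac{529}{2}} = 5041 \left(- \frac{2}{529}\right) = - \frac{10082}{529}$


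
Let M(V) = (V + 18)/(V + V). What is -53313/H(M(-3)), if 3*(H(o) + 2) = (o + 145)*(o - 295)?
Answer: 213252/56533 ≈ 3.7722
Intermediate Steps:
M(V) = (18 + V)/(2*V) (M(V) = (18 + V)/((2*V)) = (18 + V)*(1/(2*V)) = (18 + V)/(2*V))
H(o) = -2 + (-295 + o)*(145 + o)/3 (H(o) = -2 + ((o + 145)*(o - 295))/3 = -2 + ((145 + o)*(-295 + o))/3 = -2 + ((-295 + o)*(145 + o))/3 = -2 + (-295 + o)*(145 + o)/3)
-53313/H(M(-3)) = -53313/(-42781/3 - 25*(18 - 3)/(-3) + ((1/2)*(18 - 3)/(-3))**2/3) = -53313/(-42781/3 - 25*(-1)*15/3 + ((1/2)*(-1/3)*15)**2/3) = -53313/(-42781/3 - 50*(-5/2) + (-5/2)**2/3) = -53313/(-42781/3 + 125 + (1/3)*(25/4)) = -53313/(-42781/3 + 125 + 25/12) = -53313/(-56533/4) = -53313*(-4/56533) = 213252/56533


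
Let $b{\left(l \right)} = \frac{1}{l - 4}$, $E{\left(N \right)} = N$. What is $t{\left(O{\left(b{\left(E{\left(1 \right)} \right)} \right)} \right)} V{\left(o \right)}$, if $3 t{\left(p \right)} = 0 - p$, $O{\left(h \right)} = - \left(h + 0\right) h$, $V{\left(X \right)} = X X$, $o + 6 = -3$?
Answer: $3$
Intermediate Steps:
$o = -9$ ($o = -6 - 3 = -9$)
$V{\left(X \right)} = X^{2}$
$b{\left(l \right)} = \frac{1}{-4 + l}$
$O{\left(h \right)} = - h^{2}$ ($O{\left(h \right)} = - h h = - h^{2}$)
$t{\left(p \right)} = - \frac{p}{3}$ ($t{\left(p \right)} = \frac{0 - p}{3} = \frac{\left(-1\right) p}{3} = - \frac{p}{3}$)
$t{\left(O{\left(b{\left(E{\left(1 \right)} \right)} \right)} \right)} V{\left(o \right)} = - \frac{\left(-1\right) \left(\frac{1}{-4 + 1}\right)^{2}}{3} \left(-9\right)^{2} = - \frac{\left(-1\right) \left(\frac{1}{-3}\right)^{2}}{3} \cdot 81 = - \frac{\left(-1\right) \left(- \frac{1}{3}\right)^{2}}{3} \cdot 81 = - \frac{\left(-1\right) \frac{1}{9}}{3} \cdot 81 = \left(- \frac{1}{3}\right) \left(- \frac{1}{9}\right) 81 = \frac{1}{27} \cdot 81 = 3$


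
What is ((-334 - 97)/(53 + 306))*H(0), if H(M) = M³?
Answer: 0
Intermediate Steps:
((-334 - 97)/(53 + 306))*H(0) = ((-334 - 97)/(53 + 306))*0³ = -431/359*0 = 0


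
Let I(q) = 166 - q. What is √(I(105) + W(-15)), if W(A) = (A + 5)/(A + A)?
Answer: 2*√138/3 ≈ 7.8316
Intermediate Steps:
W(A) = (5 + A)/(2*A) (W(A) = (5 + A)/((2*A)) = (5 + A)*(1/(2*A)) = (5 + A)/(2*A))
√(I(105) + W(-15)) = √((166 - 1*105) + (½)*(5 - 15)/(-15)) = √((166 - 105) + (½)*(-1/15)*(-10)) = √(61 + ⅓) = √(184/3) = 2*√138/3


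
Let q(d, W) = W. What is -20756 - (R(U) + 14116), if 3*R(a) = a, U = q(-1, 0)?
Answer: -34872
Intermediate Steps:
U = 0
R(a) = a/3
-20756 - (R(U) + 14116) = -20756 - ((⅓)*0 + 14116) = -20756 - (0 + 14116) = -20756 - 1*14116 = -20756 - 14116 = -34872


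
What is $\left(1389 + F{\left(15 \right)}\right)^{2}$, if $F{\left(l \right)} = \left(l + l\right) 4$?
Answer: $2277081$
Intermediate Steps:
$F{\left(l \right)} = 8 l$ ($F{\left(l \right)} = 2 l 4 = 8 l$)
$\left(1389 + F{\left(15 \right)}\right)^{2} = \left(1389 + 8 \cdot 15\right)^{2} = \left(1389 + 120\right)^{2} = 1509^{2} = 2277081$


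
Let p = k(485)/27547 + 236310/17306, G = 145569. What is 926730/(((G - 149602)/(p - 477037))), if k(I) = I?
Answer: 105374093735514093210/961322782303 ≈ 1.0961e+8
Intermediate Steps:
p = 3259012490/238364191 (p = 485/27547 + 236310/17306 = 485*(1/27547) + 236310*(1/17306) = 485/27547 + 118155/8653 = 3259012490/238364191 ≈ 13.672)
926730/(((G - 149602)/(p - 477037))) = 926730/(((145569 - 149602)/(3259012490/238364191 - 477037))) = 926730/((-4033/(-113705279569577/238364191))) = 926730/((-4033*(-238364191/113705279569577))) = 926730/(961322782303/113705279569577) = 926730*(113705279569577/961322782303) = 105374093735514093210/961322782303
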